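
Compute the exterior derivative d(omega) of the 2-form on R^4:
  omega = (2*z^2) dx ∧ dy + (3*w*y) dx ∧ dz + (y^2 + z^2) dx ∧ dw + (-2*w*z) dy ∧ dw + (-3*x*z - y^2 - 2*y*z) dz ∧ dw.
d(omega) = (-3*w + 4*z) dx ∧ dy ∧ dz + (3*y - 5*z) dx ∧ dz ∧ dw + (-2*y) dx ∧ dy ∧ dw + (2*w - 2*y - 2*z) dy ∧ dz ∧ dw

For a 2-form omega = sum_{i<j} g_{ij} dx_i ∧ dx_j, the exterior derivative is
  d(omega) = sum_{i<j} d(g_{ij}) ∧ dx_i ∧ dx_j = sum_{i<j, k} (∂g_{ij}/∂x_k) dx_k ∧ dx_i ∧ dx_j.
Expand each term, using dx_k ∧ dx_i ∧ dx_j = sgn(permutation) dx_{(a)} ∧ dx_{(b)} ∧ dx_{(c)} with (a < b < c) sorted:
  d(2*z^2) includes (∂/∂z)(2*z^2) dz = (4*z) dz, which multiplied by dx ∧ dy gives (4*z) dx ∧ dy ∧ dz
  d(3*w*y) includes (∂/∂y)(3*w*y) dy = (3*w) dy, which multiplied by dx ∧ dz gives (-3*w) dx ∧ dy ∧ dz
  d(3*w*y) includes (∂/∂w)(3*w*y) dw = (3*y) dw, which multiplied by dx ∧ dz gives (3*y) dx ∧ dz ∧ dw
  d(y^2 + z^2) includes (∂/∂y)(y^2 + z^2) dy = (2*y) dy, which multiplied by dx ∧ dw gives (-2*y) dx ∧ dy ∧ dw
  d(y^2 + z^2) includes (∂/∂z)(y^2 + z^2) dz = (2*z) dz, which multiplied by dx ∧ dw gives (-2*z) dx ∧ dz ∧ dw
  d(-2*w*z) includes (∂/∂z)(-2*w*z) dz = (-2*w) dz, which multiplied by dy ∧ dw gives (2*w) dy ∧ dz ∧ dw
  d(-3*x*z - y^2 - 2*y*z) includes (∂/∂x)(-3*x*z - y^2 - 2*y*z) dx = (-3*z) dx, which multiplied by dz ∧ dw gives (-3*z) dx ∧ dz ∧ dw
  d(-3*x*z - y^2 - 2*y*z) includes (∂/∂y)(-3*x*z - y^2 - 2*y*z) dy = (-2*y - 2*z) dy, which multiplied by dz ∧ dw gives (-2*y - 2*z) dy ∧ dz ∧ dw
Collecting like 3-forms: d(omega) = (-3*w + 4*z) dx ∧ dy ∧ dz + (3*y - 5*z) dx ∧ dz ∧ dw + (-2*y) dx ∧ dy ∧ dw + (2*w - 2*y - 2*z) dy ∧ dz ∧ dw.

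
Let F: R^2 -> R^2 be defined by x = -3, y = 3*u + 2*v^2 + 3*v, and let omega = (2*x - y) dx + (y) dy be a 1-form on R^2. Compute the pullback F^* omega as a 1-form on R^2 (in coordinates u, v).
F^* omega = (9*u + 6*v^2 + 9*v) du + (12*u*v + 9*u + 8*v^3 + 18*v^2 + 9*v) dv

Using F^*(f dg) = (f ∘ F) d(g ∘ F), substitute each coordinate x_i by F_i(u, v) in f_i, and replace dx_i by d F_i = (∂F_i/∂u) du + (∂F_i/∂v) dv.
  For the x component: f_1(F) = -3*u - 2*v^2 - 3*v - 6; d F_1 = (0) du + (0) dv
  For the y component: f_2(F) = 3*u + 2*v^2 + 3*v; d F_2 = (3) du + (4*v + 3) dv
Combining and collecting du, dv coefficients:
  coeff of du: 9*u + 6*v^2 + 9*v
  coeff of dv: 12*u*v + 9*u + 8*v^3 + 18*v^2 + 9*v
F^* omega = (9*u + 6*v^2 + 9*v) du + (12*u*v + 9*u + 8*v^3 + 18*v^2 + 9*v) dv.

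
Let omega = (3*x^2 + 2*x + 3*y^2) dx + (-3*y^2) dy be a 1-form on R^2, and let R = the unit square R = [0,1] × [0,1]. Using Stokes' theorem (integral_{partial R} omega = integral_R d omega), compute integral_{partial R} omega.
integral_(partial R) omega = -3

Stokes: integral_partial_R omega = integral_R d omega with d omega = (∂Q/∂x - ∂P/∂y) dx ∧ dy.
  ∂Q/∂x = 0
  ∂P/∂y = 6*y
  integrand = ∂Q/∂x - ∂P/∂y = -6*y.
Integrating over R: integral_0^1 integral_0^1 (-6*y) dx dy = -3.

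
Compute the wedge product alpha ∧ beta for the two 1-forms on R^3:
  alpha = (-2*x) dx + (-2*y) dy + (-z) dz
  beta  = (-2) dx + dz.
alpha ∧ beta = (-2*x - 2*z) dx ∧ dz + (-4*y) dx ∧ dy + (-2*y) dy ∧ dz

Distribute the wedge, using dx_i ∧ dx_j = -dx_j ∧ dx_i and dx_i ∧ dx_i = 0. For each pair (i, j) with i < j, the coefficient of dx_i ∧ dx_j in alpha ∧ beta is (alpha_i * beta_j - alpha_j * beta_i). Collecting: alpha ∧ beta = (-2*x - 2*z) dx ∧ dz + (-4*y) dx ∧ dy + (-2*y) dy ∧ dz.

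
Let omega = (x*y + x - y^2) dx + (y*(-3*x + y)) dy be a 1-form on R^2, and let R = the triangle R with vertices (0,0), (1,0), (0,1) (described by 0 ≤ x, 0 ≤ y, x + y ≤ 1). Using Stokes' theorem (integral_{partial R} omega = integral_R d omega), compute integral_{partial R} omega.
integral_(partial R) omega = -1/3

Stokes: integral_partial_R omega = integral_R d omega with d omega = (∂Q/∂x - ∂P/∂y) dx ∧ dy.
  ∂Q/∂x = -3*y
  ∂P/∂y = x - 2*y
  integrand = ∂Q/∂x - ∂P/∂y = -x - y.
Integrating over R: integral_0^1 integral_0^{1-x} (-x - y) dy dx = -1/3.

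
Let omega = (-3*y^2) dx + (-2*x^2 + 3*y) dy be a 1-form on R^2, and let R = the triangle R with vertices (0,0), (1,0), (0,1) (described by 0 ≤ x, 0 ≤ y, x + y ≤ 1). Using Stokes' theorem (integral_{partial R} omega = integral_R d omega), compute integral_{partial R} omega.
integral_(partial R) omega = 1/3

Stokes: integral_partial_R omega = integral_R d omega with d omega = (∂Q/∂x - ∂P/∂y) dx ∧ dy.
  ∂Q/∂x = -4*x
  ∂P/∂y = -6*y
  integrand = ∂Q/∂x - ∂P/∂y = -4*x + 6*y.
Integrating over R: integral_0^1 integral_0^{1-x} (-4*x + 6*y) dy dx = 1/3.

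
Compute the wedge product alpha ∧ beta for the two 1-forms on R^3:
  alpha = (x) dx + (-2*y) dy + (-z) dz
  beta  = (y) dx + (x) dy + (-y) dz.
alpha ∧ beta = (x^2 + 2*y^2) dx ∧ dy + (y*(-x + z)) dx ∧ dz + (x*z + 2*y^2) dy ∧ dz

Distribute the wedge, using dx_i ∧ dx_j = -dx_j ∧ dx_i and dx_i ∧ dx_i = 0. For each pair (i, j) with i < j, the coefficient of dx_i ∧ dx_j in alpha ∧ beta is (alpha_i * beta_j - alpha_j * beta_i). Collecting: alpha ∧ beta = (x^2 + 2*y^2) dx ∧ dy + (y*(-x + z)) dx ∧ dz + (x*z + 2*y^2) dy ∧ dz.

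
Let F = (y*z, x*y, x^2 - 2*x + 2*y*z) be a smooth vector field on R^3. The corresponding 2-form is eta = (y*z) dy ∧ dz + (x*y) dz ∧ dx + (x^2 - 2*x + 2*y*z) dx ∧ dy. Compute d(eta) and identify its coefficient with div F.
d(eta) = (x + 2*y) dx ∧ dy ∧ dz; div F = x + 2*y

For a 2-form in R^3 of the form above, applying d gives a 3-form with coefficient ∂P/∂x + ∂Q/∂y + ∂R/∂z:
  ∂P/∂x = 0
  ∂Q/∂y = x
  ∂R/∂z = 2*y
Sum = x + 2*y, which is exactly div F.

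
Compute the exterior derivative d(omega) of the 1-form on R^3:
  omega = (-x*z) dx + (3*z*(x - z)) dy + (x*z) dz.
d(omega) = (3*z) dx ∧ dy + (x + z) dx ∧ dz + (-3*x + 6*z) dy ∧ dz

For a 1-form omega = sum_i f_i dx_i, the exterior derivative is
  d(omega) = sum_{i < j} (∂f_j/∂x_i - ∂f_i/∂x_j) dx_i ∧ dx_j.
  coefficient of dx ∧ dy: ∂f_2/∂x - ∂f_1/∂y = ∂(3*z*(x - z))/∂x - ∂(-x*z)/∂y = 3*z
  coefficient of dx ∧ dz: ∂f_3/∂x - ∂f_1/∂z = ∂(x*z)/∂x - ∂(-x*z)/∂z = x + z
  coefficient of dy ∧ dz: ∂f_3/∂y - ∂f_2/∂z = ∂(x*z)/∂y - ∂(3*z*(x - z))/∂z = -3*x + 6*z
Assembling: d(omega) = (3*z) dx ∧ dy + (x + z) dx ∧ dz + (-3*x + 6*z) dy ∧ dz.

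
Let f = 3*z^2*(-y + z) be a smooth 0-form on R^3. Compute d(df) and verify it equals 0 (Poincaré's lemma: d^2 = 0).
d(df) = 0

Step 1: df = sum_i (∂f/∂x_i) dx_i = (0) dx + (-3*z^2) dy + (3*z*(-2*y + 3*z)) dz.
Step 2: Apply d again. Using the 1-form formula, the coefficient of dx ∧ dy in d(df) is ∂^2 f/∂x ∂y - ∂^2 f/∂y ∂x = (0) - (0) = 0 (equality of mixed partials for smooth f).
Similarly for dx ∧ dz and dy ∧ dz — all coefficients vanish. So d(df) = 0.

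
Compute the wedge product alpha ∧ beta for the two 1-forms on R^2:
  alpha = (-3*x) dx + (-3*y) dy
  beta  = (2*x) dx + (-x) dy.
alpha ∧ beta = (3*x*(x + 2*y)) dx ∧ dy

Distribute the wedge, using dx_i ∧ dx_j = -dx_j ∧ dx_i and dx_i ∧ dx_i = 0. For each pair (i, j) with i < j, the coefficient of dx_i ∧ dx_j in alpha ∧ beta is (alpha_i * beta_j - alpha_j * beta_i). Collecting: alpha ∧ beta = (3*x*(x + 2*y)) dx ∧ dy.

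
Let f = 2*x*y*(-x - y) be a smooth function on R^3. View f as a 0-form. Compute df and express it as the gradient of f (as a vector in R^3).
df = (2*y*(-2*x - y)) dx + (2*x*(-x - 2*y)) dy + (0) dz; grad f = (2*y*(-2*x - y), 2*x*(-x - 2*y), 0)

For a 0-form f, d f = (∂f/∂x) dx + (∂f/∂y) dy + (∂f/∂z) dz. The components of the vector representation are exactly the entries of grad f in Cartesian coordinates:
  ∂f/∂x = 2*y*(-2*x - y)
  ∂f/∂y = 2*x*(-x - 2*y)
  ∂f/∂z = 0.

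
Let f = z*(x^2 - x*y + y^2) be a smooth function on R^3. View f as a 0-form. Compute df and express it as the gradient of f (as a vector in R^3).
df = (z*(2*x - y)) dx + (z*(-x + 2*y)) dy + (x^2 - x*y + y^2) dz; grad f = (z*(2*x - y), z*(-x + 2*y), x^2 - x*y + y^2)

For a 0-form f, d f = (∂f/∂x) dx + (∂f/∂y) dy + (∂f/∂z) dz. The components of the vector representation are exactly the entries of grad f in Cartesian coordinates:
  ∂f/∂x = z*(2*x - y)
  ∂f/∂y = z*(-x + 2*y)
  ∂f/∂z = x^2 - x*y + y^2.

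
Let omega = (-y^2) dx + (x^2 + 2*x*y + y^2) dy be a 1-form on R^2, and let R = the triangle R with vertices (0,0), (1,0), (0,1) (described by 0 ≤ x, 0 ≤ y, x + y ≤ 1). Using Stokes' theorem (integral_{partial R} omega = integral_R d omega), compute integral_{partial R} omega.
integral_(partial R) omega = 1

Stokes: integral_partial_R omega = integral_R d omega with d omega = (∂Q/∂x - ∂P/∂y) dx ∧ dy.
  ∂Q/∂x = 2*x + 2*y
  ∂P/∂y = -2*y
  integrand = ∂Q/∂x - ∂P/∂y = 2*x + 4*y.
Integrating over R: integral_0^1 integral_0^{1-x} (2*x + 4*y) dy dx = 1.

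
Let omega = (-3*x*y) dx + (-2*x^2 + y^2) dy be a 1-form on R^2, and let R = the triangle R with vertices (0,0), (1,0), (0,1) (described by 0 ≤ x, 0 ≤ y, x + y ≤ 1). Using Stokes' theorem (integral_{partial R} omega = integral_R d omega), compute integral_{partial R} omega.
integral_(partial R) omega = -1/6

Stokes: integral_partial_R omega = integral_R d omega with d omega = (∂Q/∂x - ∂P/∂y) dx ∧ dy.
  ∂Q/∂x = -4*x
  ∂P/∂y = -3*x
  integrand = ∂Q/∂x - ∂P/∂y = -x.
Integrating over R: integral_0^1 integral_0^{1-x} (-x) dy dx = -1/6.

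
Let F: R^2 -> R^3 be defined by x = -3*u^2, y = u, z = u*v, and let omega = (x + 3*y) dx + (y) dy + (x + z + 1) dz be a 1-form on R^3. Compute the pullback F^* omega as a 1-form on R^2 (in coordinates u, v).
F^* omega = (18*u^3 - 3*u^2*v - 18*u^2 + u*v^2 + u + v) du + (u*(-3*u^2 + u*v + 1)) dv

Using F^*(f dg) = (f ∘ F) d(g ∘ F), substitute each coordinate x_i by F_i(u, v) in f_i, and replace dx_i by d F_i = (∂F_i/∂u) du + (∂F_i/∂v) dv.
  For the x component: f_1(F) = 3*u*(1 - u); d F_1 = (-6*u) du + (0) dv
  For the y component: f_2(F) = u; d F_2 = (1) du + (0) dv
  For the z component: f_3(F) = -3*u^2 + u*v + 1; d F_3 = (v) du + (u) dv
Combining and collecting du, dv coefficients:
  coeff of du: 18*u^3 - 3*u^2*v - 18*u^2 + u*v^2 + u + v
  coeff of dv: u*(-3*u^2 + u*v + 1)
F^* omega = (18*u^3 - 3*u^2*v - 18*u^2 + u*v^2 + u + v) du + (u*(-3*u^2 + u*v + 1)) dv.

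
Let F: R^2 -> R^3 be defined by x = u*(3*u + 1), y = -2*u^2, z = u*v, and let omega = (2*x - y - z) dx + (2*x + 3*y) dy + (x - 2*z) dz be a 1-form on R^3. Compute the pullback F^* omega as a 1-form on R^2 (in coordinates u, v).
F^* omega = (u*(48*u^2 - 3*u*v + 12*u - 2*v^2 + 2)) du + (u^2*(3*u - 2*v + 1)) dv

Using F^*(f dg) = (f ∘ F) d(g ∘ F), substitute each coordinate x_i by F_i(u, v) in f_i, and replace dx_i by d F_i = (∂F_i/∂u) du + (∂F_i/∂v) dv.
  For the x component: f_1(F) = u*(8*u - v + 2); d F_1 = (6*u + 1) du + (0) dv
  For the y component: f_2(F) = 2*u; d F_2 = (-4*u) du + (0) dv
  For the z component: f_3(F) = u*(3*u - 2*v + 1); d F_3 = (v) du + (u) dv
Combining and collecting du, dv coefficients:
  coeff of du: u*(48*u^2 - 3*u*v + 12*u - 2*v^2 + 2)
  coeff of dv: u^2*(3*u - 2*v + 1)
F^* omega = (u*(48*u^2 - 3*u*v + 12*u - 2*v^2 + 2)) du + (u^2*(3*u - 2*v + 1)) dv.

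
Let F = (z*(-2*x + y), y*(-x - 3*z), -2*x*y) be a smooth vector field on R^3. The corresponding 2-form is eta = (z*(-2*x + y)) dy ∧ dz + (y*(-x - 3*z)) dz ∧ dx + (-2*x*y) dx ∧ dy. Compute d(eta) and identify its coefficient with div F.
d(eta) = (-x - 5*z) dx ∧ dy ∧ dz; div F = -x - 5*z

For a 2-form in R^3 of the form above, applying d gives a 3-form with coefficient ∂P/∂x + ∂Q/∂y + ∂R/∂z:
  ∂P/∂x = -2*z
  ∂Q/∂y = -x - 3*z
  ∂R/∂z = 0
Sum = -x - 5*z, which is exactly div F.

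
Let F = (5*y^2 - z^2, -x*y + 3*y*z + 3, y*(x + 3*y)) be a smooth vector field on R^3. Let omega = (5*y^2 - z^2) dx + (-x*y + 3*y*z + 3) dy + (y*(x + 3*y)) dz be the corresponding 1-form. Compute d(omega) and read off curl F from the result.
d(omega) = (x + 3*y) dy ∧ dz + (-y - 2*z) dz ∧ dx + (-11*y) dx ∧ dy; curl F = (x + 3*y, -y - 2*z, -11*y)

d omega = sum_{i<j} (∂f_j/∂x_i - ∂f_i/∂x_j) dx_i ∧ dx_j. Under the identification (dy ∧ dz, dz ∧ dx, dx ∧ dy) ↔ (e_x, e_y, e_z), the coefficients are exactly the components of curl F. Compute:
  ∂R/∂y - ∂Q/∂z = (x + 6*y) - (3*y) = x + 3*y
  ∂P/∂z - ∂R/∂x = (-2*z) - (y) = -y - 2*z
  ∂Q/∂x - ∂P/∂y = (-y) - (10*y) = -11*y.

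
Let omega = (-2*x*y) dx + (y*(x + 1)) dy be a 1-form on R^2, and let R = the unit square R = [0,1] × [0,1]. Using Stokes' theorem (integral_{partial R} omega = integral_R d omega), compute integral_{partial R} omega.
integral_(partial R) omega = 3/2

Stokes: integral_partial_R omega = integral_R d omega with d omega = (∂Q/∂x - ∂P/∂y) dx ∧ dy.
  ∂Q/∂x = y
  ∂P/∂y = -2*x
  integrand = ∂Q/∂x - ∂P/∂y = 2*x + y.
Integrating over R: integral_0^1 integral_0^1 (2*x + y) dx dy = 3/2.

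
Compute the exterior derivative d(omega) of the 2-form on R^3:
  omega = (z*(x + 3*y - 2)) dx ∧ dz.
d(omega) = (-3*z) dx ∧ dy ∧ dz

For a 2-form omega = sum_{i<j} g_{ij} dx_i ∧ dx_j, the exterior derivative is
  d(omega) = sum_{i<j} d(g_{ij}) ∧ dx_i ∧ dx_j = sum_{i<j, k} (∂g_{ij}/∂x_k) dx_k ∧ dx_i ∧ dx_j.
Expand each term, using dx_k ∧ dx_i ∧ dx_j = sgn(permutation) dx_{(a)} ∧ dx_{(b)} ∧ dx_{(c)} with (a < b < c) sorted:
  d(z*(x + 3*y - 2)) includes (∂/∂y)(z*(x + 3*y - 2)) dy = (3*z) dy, which multiplied by dx ∧ dz gives (-3*z) dx ∧ dy ∧ dz
Collecting like 3-forms: d(omega) = (-3*z) dx ∧ dy ∧ dz.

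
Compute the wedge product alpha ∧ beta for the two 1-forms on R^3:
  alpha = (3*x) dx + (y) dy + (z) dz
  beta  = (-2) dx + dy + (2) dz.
alpha ∧ beta = (3*x + 2*y) dx ∧ dy + (6*x + 2*z) dx ∧ dz + (2*y - z) dy ∧ dz

Distribute the wedge, using dx_i ∧ dx_j = -dx_j ∧ dx_i and dx_i ∧ dx_i = 0. For each pair (i, j) with i < j, the coefficient of dx_i ∧ dx_j in alpha ∧ beta is (alpha_i * beta_j - alpha_j * beta_i). Collecting: alpha ∧ beta = (3*x + 2*y) dx ∧ dy + (6*x + 2*z) dx ∧ dz + (2*y - z) dy ∧ dz.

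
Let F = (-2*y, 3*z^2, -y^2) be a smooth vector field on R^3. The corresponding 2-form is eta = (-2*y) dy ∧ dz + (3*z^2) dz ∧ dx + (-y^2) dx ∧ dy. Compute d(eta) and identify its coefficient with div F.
d(eta) = (0) dx ∧ dy ∧ dz; div F = 0

For a 2-form in R^3 of the form above, applying d gives a 3-form with coefficient ∂P/∂x + ∂Q/∂y + ∂R/∂z:
  ∂P/∂x = 0
  ∂Q/∂y = 0
  ∂R/∂z = 0
Sum = 0, which is exactly div F.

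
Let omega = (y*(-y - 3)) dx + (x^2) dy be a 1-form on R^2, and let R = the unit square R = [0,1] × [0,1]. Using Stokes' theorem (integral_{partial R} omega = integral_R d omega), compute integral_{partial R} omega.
integral_(partial R) omega = 5

Stokes: integral_partial_R omega = integral_R d omega with d omega = (∂Q/∂x - ∂P/∂y) dx ∧ dy.
  ∂Q/∂x = 2*x
  ∂P/∂y = -2*y - 3
  integrand = ∂Q/∂x - ∂P/∂y = 2*x + 2*y + 3.
Integrating over R: integral_0^1 integral_0^1 (2*x + 2*y + 3) dx dy = 5.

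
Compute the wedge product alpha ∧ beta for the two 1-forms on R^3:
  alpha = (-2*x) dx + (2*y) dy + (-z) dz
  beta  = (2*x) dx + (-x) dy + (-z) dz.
alpha ∧ beta = (2*x*(x - 2*y)) dx ∧ dy + (4*x*z) dx ∧ dz + (-z*(x + 2*y)) dy ∧ dz

Distribute the wedge, using dx_i ∧ dx_j = -dx_j ∧ dx_i and dx_i ∧ dx_i = 0. For each pair (i, j) with i < j, the coefficient of dx_i ∧ dx_j in alpha ∧ beta is (alpha_i * beta_j - alpha_j * beta_i). Collecting: alpha ∧ beta = (2*x*(x - 2*y)) dx ∧ dy + (4*x*z) dx ∧ dz + (-z*(x + 2*y)) dy ∧ dz.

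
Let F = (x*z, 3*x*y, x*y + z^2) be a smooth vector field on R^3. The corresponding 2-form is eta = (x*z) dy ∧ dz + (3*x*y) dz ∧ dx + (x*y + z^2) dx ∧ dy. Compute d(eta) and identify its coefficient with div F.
d(eta) = (3*x + 3*z) dx ∧ dy ∧ dz; div F = 3*x + 3*z

For a 2-form in R^3 of the form above, applying d gives a 3-form with coefficient ∂P/∂x + ∂Q/∂y + ∂R/∂z:
  ∂P/∂x = z
  ∂Q/∂y = 3*x
  ∂R/∂z = 2*z
Sum = 3*x + 3*z, which is exactly div F.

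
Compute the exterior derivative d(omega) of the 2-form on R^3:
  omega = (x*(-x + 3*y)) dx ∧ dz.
d(omega) = (-3*x) dx ∧ dy ∧ dz

For a 2-form omega = sum_{i<j} g_{ij} dx_i ∧ dx_j, the exterior derivative is
  d(omega) = sum_{i<j} d(g_{ij}) ∧ dx_i ∧ dx_j = sum_{i<j, k} (∂g_{ij}/∂x_k) dx_k ∧ dx_i ∧ dx_j.
Expand each term, using dx_k ∧ dx_i ∧ dx_j = sgn(permutation) dx_{(a)} ∧ dx_{(b)} ∧ dx_{(c)} with (a < b < c) sorted:
  d(x*(-x + 3*y)) includes (∂/∂y)(x*(-x + 3*y)) dy = (3*x) dy, which multiplied by dx ∧ dz gives (-3*x) dx ∧ dy ∧ dz
Collecting like 3-forms: d(omega) = (-3*x) dx ∧ dy ∧ dz.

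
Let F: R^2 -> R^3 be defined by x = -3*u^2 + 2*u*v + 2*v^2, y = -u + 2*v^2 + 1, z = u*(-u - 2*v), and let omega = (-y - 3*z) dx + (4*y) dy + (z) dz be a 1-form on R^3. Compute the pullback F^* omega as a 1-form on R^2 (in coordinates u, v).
F^* omega = (-16*u^3 - 24*u^2*v - 6*u^2 + 28*u*v^2 + 2*u*v + 10*u - 4*v^3 - 8*v^2 - 2*v - 4) du + (8*u^3 + 28*u^2*v + 2*u^2 + 20*u*v^2 - 12*u*v - 2*u + 24*v^3 + 12*v) dv

Using F^*(f dg) = (f ∘ F) d(g ∘ F), substitute each coordinate x_i by F_i(u, v) in f_i, and replace dx_i by d F_i = (∂F_i/∂u) du + (∂F_i/∂v) dv.
  For the x component: f_1(F) = 3*u^2 + 6*u*v + u - 2*v^2 - 1; d F_1 = (-6*u + 2*v) du + (2*u + 4*v) dv
  For the y component: f_2(F) = -4*u + 8*v^2 + 4; d F_2 = (-1) du + (4*v) dv
  For the z component: f_3(F) = u*(-u - 2*v); d F_3 = (-2*u - 2*v) du + (-2*u) dv
Combining and collecting du, dv coefficients:
  coeff of du: -16*u^3 - 24*u^2*v - 6*u^2 + 28*u*v^2 + 2*u*v + 10*u - 4*v^3 - 8*v^2 - 2*v - 4
  coeff of dv: 8*u^3 + 28*u^2*v + 2*u^2 + 20*u*v^2 - 12*u*v - 2*u + 24*v^3 + 12*v
F^* omega = (-16*u^3 - 24*u^2*v - 6*u^2 + 28*u*v^2 + 2*u*v + 10*u - 4*v^3 - 8*v^2 - 2*v - 4) du + (8*u^3 + 28*u^2*v + 2*u^2 + 20*u*v^2 - 12*u*v - 2*u + 24*v^3 + 12*v) dv.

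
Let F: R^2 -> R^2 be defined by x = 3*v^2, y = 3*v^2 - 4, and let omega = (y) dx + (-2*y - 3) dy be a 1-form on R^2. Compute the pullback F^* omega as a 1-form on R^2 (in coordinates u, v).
F^* omega = (-18*v^3 + 6*v) dv

Using F^*(f dg) = (f ∘ F) d(g ∘ F), substitute each coordinate x_i by F_i(u, v) in f_i, and replace dx_i by d F_i = (∂F_i/∂u) du + (∂F_i/∂v) dv.
  For the x component: f_1(F) = 3*v^2 - 4; d F_1 = (0) du + (6*v) dv
  For the y component: f_2(F) = 5 - 6*v^2; d F_2 = (0) du + (6*v) dv
Combining and collecting du, dv coefficients:
  coeff of du: 0
  coeff of dv: -18*v^3 + 6*v
F^* omega = (-18*v^3 + 6*v) dv.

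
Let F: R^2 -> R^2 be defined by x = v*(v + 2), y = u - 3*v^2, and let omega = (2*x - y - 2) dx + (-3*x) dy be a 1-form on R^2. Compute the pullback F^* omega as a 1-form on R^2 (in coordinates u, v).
F^* omega = (3*v*(-v - 2)) du + (-2*u*v - 2*u + 28*v^3 + 54*v^2 + 4*v - 4) dv

Using F^*(f dg) = (f ∘ F) d(g ∘ F), substitute each coordinate x_i by F_i(u, v) in f_i, and replace dx_i by d F_i = (∂F_i/∂u) du + (∂F_i/∂v) dv.
  For the x component: f_1(F) = -u + 5*v^2 + 4*v - 2; d F_1 = (0) du + (2*v + 2) dv
  For the y component: f_2(F) = 3*v*(-v - 2); d F_2 = (1) du + (-6*v) dv
Combining and collecting du, dv coefficients:
  coeff of du: 3*v*(-v - 2)
  coeff of dv: -2*u*v - 2*u + 28*v^3 + 54*v^2 + 4*v - 4
F^* omega = (3*v*(-v - 2)) du + (-2*u*v - 2*u + 28*v^3 + 54*v^2 + 4*v - 4) dv.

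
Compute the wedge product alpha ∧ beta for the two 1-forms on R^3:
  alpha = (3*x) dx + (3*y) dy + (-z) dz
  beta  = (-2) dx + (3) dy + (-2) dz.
alpha ∧ beta = (9*x + 6*y) dx ∧ dy + (-6*x - 2*z) dx ∧ dz + (-6*y + 3*z) dy ∧ dz

Distribute the wedge, using dx_i ∧ dx_j = -dx_j ∧ dx_i and dx_i ∧ dx_i = 0. For each pair (i, j) with i < j, the coefficient of dx_i ∧ dx_j in alpha ∧ beta is (alpha_i * beta_j - alpha_j * beta_i). Collecting: alpha ∧ beta = (9*x + 6*y) dx ∧ dy + (-6*x - 2*z) dx ∧ dz + (-6*y + 3*z) dy ∧ dz.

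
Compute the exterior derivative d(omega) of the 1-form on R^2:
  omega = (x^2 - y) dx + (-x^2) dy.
d(omega) = (1 - 2*x) dx ∧ dy

For a 1-form omega = sum_i f_i dx_i, the exterior derivative is
  d(omega) = sum_{i < j} (∂f_j/∂x_i - ∂f_i/∂x_j) dx_i ∧ dx_j.
  coefficient of dx ∧ dy: ∂f_2/∂x - ∂f_1/∂y = ∂(-x^2)/∂x - ∂(x^2 - y)/∂y = 1 - 2*x
Assembling: d(omega) = (1 - 2*x) dx ∧ dy.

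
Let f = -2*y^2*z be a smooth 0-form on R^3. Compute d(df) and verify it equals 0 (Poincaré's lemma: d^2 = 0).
d(df) = 0

Step 1: df = sum_i (∂f/∂x_i) dx_i = (0) dx + (-4*y*z) dy + (-2*y^2) dz.
Step 2: Apply d again. Using the 1-form formula, the coefficient of dx ∧ dy in d(df) is ∂^2 f/∂x ∂y - ∂^2 f/∂y ∂x = (0) - (0) = 0 (equality of mixed partials for smooth f).
Similarly for dx ∧ dz and dy ∧ dz — all coefficients vanish. So d(df) = 0.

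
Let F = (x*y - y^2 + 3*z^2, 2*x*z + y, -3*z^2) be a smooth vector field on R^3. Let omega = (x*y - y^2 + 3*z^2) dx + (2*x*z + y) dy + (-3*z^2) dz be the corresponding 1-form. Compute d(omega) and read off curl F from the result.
d(omega) = (-2*x) dy ∧ dz + (6*z) dz ∧ dx + (-x + 2*y + 2*z) dx ∧ dy; curl F = (-2*x, 6*z, -x + 2*y + 2*z)

d omega = sum_{i<j} (∂f_j/∂x_i - ∂f_i/∂x_j) dx_i ∧ dx_j. Under the identification (dy ∧ dz, dz ∧ dx, dx ∧ dy) ↔ (e_x, e_y, e_z), the coefficients are exactly the components of curl F. Compute:
  ∂R/∂y - ∂Q/∂z = (0) - (2*x) = -2*x
  ∂P/∂z - ∂R/∂x = (6*z) - (0) = 6*z
  ∂Q/∂x - ∂P/∂y = (2*z) - (x - 2*y) = -x + 2*y + 2*z.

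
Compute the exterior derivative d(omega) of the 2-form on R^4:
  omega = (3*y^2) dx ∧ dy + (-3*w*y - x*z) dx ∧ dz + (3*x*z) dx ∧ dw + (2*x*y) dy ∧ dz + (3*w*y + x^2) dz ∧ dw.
d(omega) = (3*w + 2*y) dx ∧ dy ∧ dz + (-x - 3*y) dx ∧ dz ∧ dw + (3*w) dy ∧ dz ∧ dw

For a 2-form omega = sum_{i<j} g_{ij} dx_i ∧ dx_j, the exterior derivative is
  d(omega) = sum_{i<j} d(g_{ij}) ∧ dx_i ∧ dx_j = sum_{i<j, k} (∂g_{ij}/∂x_k) dx_k ∧ dx_i ∧ dx_j.
Expand each term, using dx_k ∧ dx_i ∧ dx_j = sgn(permutation) dx_{(a)} ∧ dx_{(b)} ∧ dx_{(c)} with (a < b < c) sorted:
  d(-3*w*y - x*z) includes (∂/∂y)(-3*w*y - x*z) dy = (-3*w) dy, which multiplied by dx ∧ dz gives (3*w) dx ∧ dy ∧ dz
  d(-3*w*y - x*z) includes (∂/∂w)(-3*w*y - x*z) dw = (-3*y) dw, which multiplied by dx ∧ dz gives (-3*y) dx ∧ dz ∧ dw
  d(3*x*z) includes (∂/∂z)(3*x*z) dz = (3*x) dz, which multiplied by dx ∧ dw gives (-3*x) dx ∧ dz ∧ dw
  d(2*x*y) includes (∂/∂x)(2*x*y) dx = (2*y) dx, which multiplied by dy ∧ dz gives (2*y) dx ∧ dy ∧ dz
  d(3*w*y + x^2) includes (∂/∂x)(3*w*y + x^2) dx = (2*x) dx, which multiplied by dz ∧ dw gives (2*x) dx ∧ dz ∧ dw
  d(3*w*y + x^2) includes (∂/∂y)(3*w*y + x^2) dy = (3*w) dy, which multiplied by dz ∧ dw gives (3*w) dy ∧ dz ∧ dw
Collecting like 3-forms: d(omega) = (3*w + 2*y) dx ∧ dy ∧ dz + (-x - 3*y) dx ∧ dz ∧ dw + (3*w) dy ∧ dz ∧ dw.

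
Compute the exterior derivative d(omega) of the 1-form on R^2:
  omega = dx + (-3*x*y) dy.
d(omega) = (-3*y) dx ∧ dy

For a 1-form omega = sum_i f_i dx_i, the exterior derivative is
  d(omega) = sum_{i < j} (∂f_j/∂x_i - ∂f_i/∂x_j) dx_i ∧ dx_j.
  coefficient of dx ∧ dy: ∂f_2/∂x - ∂f_1/∂y = ∂(-3*x*y)/∂x - ∂(1)/∂y = -3*y
Assembling: d(omega) = (-3*y) dx ∧ dy.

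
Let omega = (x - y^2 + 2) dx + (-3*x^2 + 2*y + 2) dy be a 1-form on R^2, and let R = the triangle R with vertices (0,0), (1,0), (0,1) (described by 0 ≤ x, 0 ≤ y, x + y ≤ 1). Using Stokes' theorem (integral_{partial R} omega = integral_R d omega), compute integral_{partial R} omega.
integral_(partial R) omega = -2/3

Stokes: integral_partial_R omega = integral_R d omega with d omega = (∂Q/∂x - ∂P/∂y) dx ∧ dy.
  ∂Q/∂x = -6*x
  ∂P/∂y = -2*y
  integrand = ∂Q/∂x - ∂P/∂y = -6*x + 2*y.
Integrating over R: integral_0^1 integral_0^{1-x} (-6*x + 2*y) dy dx = -2/3.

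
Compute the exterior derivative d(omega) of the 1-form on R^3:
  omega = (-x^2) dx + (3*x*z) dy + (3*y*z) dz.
d(omega) = (3*z) dx ∧ dy + (-3*x + 3*z) dy ∧ dz

For a 1-form omega = sum_i f_i dx_i, the exterior derivative is
  d(omega) = sum_{i < j} (∂f_j/∂x_i - ∂f_i/∂x_j) dx_i ∧ dx_j.
  coefficient of dx ∧ dy: ∂f_2/∂x - ∂f_1/∂y = ∂(3*x*z)/∂x - ∂(-x^2)/∂y = 3*z
  coefficient of dy ∧ dz: ∂f_3/∂y - ∂f_2/∂z = ∂(3*y*z)/∂y - ∂(3*x*z)/∂z = -3*x + 3*z
Assembling: d(omega) = (3*z) dx ∧ dy + (-3*x + 3*z) dy ∧ dz.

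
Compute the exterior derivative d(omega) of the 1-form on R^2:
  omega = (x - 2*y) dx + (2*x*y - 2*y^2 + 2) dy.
d(omega) = (2*y + 2) dx ∧ dy

For a 1-form omega = sum_i f_i dx_i, the exterior derivative is
  d(omega) = sum_{i < j} (∂f_j/∂x_i - ∂f_i/∂x_j) dx_i ∧ dx_j.
  coefficient of dx ∧ dy: ∂f_2/∂x - ∂f_1/∂y = ∂(2*x*y - 2*y^2 + 2)/∂x - ∂(x - 2*y)/∂y = 2*y + 2
Assembling: d(omega) = (2*y + 2) dx ∧ dy.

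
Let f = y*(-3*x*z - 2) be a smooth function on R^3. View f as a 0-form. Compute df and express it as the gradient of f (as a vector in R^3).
df = (-3*y*z) dx + (-3*x*z - 2) dy + (-3*x*y) dz; grad f = (-3*y*z, -3*x*z - 2, -3*x*y)

For a 0-form f, d f = (∂f/∂x) dx + (∂f/∂y) dy + (∂f/∂z) dz. The components of the vector representation are exactly the entries of grad f in Cartesian coordinates:
  ∂f/∂x = -3*y*z
  ∂f/∂y = -3*x*z - 2
  ∂f/∂z = -3*x*y.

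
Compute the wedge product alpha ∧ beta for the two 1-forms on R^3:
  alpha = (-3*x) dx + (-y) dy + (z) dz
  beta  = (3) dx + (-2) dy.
alpha ∧ beta = (6*x + 3*y) dx ∧ dy + (-3*z) dx ∧ dz + (2*z) dy ∧ dz

Distribute the wedge, using dx_i ∧ dx_j = -dx_j ∧ dx_i and dx_i ∧ dx_i = 0. For each pair (i, j) with i < j, the coefficient of dx_i ∧ dx_j in alpha ∧ beta is (alpha_i * beta_j - alpha_j * beta_i). Collecting: alpha ∧ beta = (6*x + 3*y) dx ∧ dy + (-3*z) dx ∧ dz + (2*z) dy ∧ dz.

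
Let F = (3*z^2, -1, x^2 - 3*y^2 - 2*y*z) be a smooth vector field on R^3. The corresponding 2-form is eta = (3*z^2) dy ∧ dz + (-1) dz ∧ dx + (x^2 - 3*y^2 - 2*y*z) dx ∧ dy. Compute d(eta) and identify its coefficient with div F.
d(eta) = (-2*y) dx ∧ dy ∧ dz; div F = -2*y

For a 2-form in R^3 of the form above, applying d gives a 3-form with coefficient ∂P/∂x + ∂Q/∂y + ∂R/∂z:
  ∂P/∂x = 0
  ∂Q/∂y = 0
  ∂R/∂z = -2*y
Sum = -2*y, which is exactly div F.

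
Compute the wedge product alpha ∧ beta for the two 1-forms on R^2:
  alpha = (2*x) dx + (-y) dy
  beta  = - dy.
alpha ∧ beta = (-2*x) dx ∧ dy

Distribute the wedge, using dx_i ∧ dx_j = -dx_j ∧ dx_i and dx_i ∧ dx_i = 0. For each pair (i, j) with i < j, the coefficient of dx_i ∧ dx_j in alpha ∧ beta is (alpha_i * beta_j - alpha_j * beta_i). Collecting: alpha ∧ beta = (-2*x) dx ∧ dy.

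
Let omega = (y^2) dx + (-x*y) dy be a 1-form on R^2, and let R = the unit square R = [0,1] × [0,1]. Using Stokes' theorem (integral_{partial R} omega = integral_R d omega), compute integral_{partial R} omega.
integral_(partial R) omega = -3/2

Stokes: integral_partial_R omega = integral_R d omega with d omega = (∂Q/∂x - ∂P/∂y) dx ∧ dy.
  ∂Q/∂x = -y
  ∂P/∂y = 2*y
  integrand = ∂Q/∂x - ∂P/∂y = -3*y.
Integrating over R: integral_0^1 integral_0^1 (-3*y) dx dy = -3/2.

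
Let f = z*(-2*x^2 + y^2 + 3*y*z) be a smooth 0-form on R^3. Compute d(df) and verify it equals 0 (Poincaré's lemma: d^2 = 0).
d(df) = 0

Step 1: df = sum_i (∂f/∂x_i) dx_i = (-4*x*z) dx + (z*(2*y + 3*z)) dy + (-2*x^2 + y^2 + 6*y*z) dz.
Step 2: Apply d again. Using the 1-form formula, the coefficient of dx ∧ dy in d(df) is ∂^2 f/∂x ∂y - ∂^2 f/∂y ∂x = (0) - (0) = 0 (equality of mixed partials for smooth f).
Similarly for dx ∧ dz and dy ∧ dz — all coefficients vanish. So d(df) = 0.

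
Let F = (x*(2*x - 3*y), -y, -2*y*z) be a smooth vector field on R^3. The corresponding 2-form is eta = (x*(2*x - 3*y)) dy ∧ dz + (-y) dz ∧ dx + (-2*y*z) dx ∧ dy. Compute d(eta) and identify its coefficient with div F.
d(eta) = (4*x - 5*y - 1) dx ∧ dy ∧ dz; div F = 4*x - 5*y - 1

For a 2-form in R^3 of the form above, applying d gives a 3-form with coefficient ∂P/∂x + ∂Q/∂y + ∂R/∂z:
  ∂P/∂x = 4*x - 3*y
  ∂Q/∂y = -1
  ∂R/∂z = -2*y
Sum = 4*x - 5*y - 1, which is exactly div F.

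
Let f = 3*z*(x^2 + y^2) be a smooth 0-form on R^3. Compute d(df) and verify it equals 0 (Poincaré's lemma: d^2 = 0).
d(df) = 0

Step 1: df = sum_i (∂f/∂x_i) dx_i = (6*x*z) dx + (6*y*z) dy + (3*x^2 + 3*y^2) dz.
Step 2: Apply d again. Using the 1-form formula, the coefficient of dx ∧ dy in d(df) is ∂^2 f/∂x ∂y - ∂^2 f/∂y ∂x = (0) - (0) = 0 (equality of mixed partials for smooth f).
Similarly for dx ∧ dz and dy ∧ dz — all coefficients vanish. So d(df) = 0.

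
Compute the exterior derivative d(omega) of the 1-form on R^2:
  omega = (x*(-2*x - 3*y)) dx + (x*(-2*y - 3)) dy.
d(omega) = (3*x - 2*y - 3) dx ∧ dy

For a 1-form omega = sum_i f_i dx_i, the exterior derivative is
  d(omega) = sum_{i < j} (∂f_j/∂x_i - ∂f_i/∂x_j) dx_i ∧ dx_j.
  coefficient of dx ∧ dy: ∂f_2/∂x - ∂f_1/∂y = ∂(x*(-2*y - 3))/∂x - ∂(x*(-2*x - 3*y))/∂y = 3*x - 2*y - 3
Assembling: d(omega) = (3*x - 2*y - 3) dx ∧ dy.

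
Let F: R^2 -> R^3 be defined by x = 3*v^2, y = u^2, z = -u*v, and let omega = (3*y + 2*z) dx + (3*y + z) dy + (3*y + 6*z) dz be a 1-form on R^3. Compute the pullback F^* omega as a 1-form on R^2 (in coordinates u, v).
F^* omega = (u*(6*u^2 - 5*u*v + 6*v^2)) du + (3*u*(-u^2 + 8*u*v - 4*v^2)) dv

Using F^*(f dg) = (f ∘ F) d(g ∘ F), substitute each coordinate x_i by F_i(u, v) in f_i, and replace dx_i by d F_i = (∂F_i/∂u) du + (∂F_i/∂v) dv.
  For the x component: f_1(F) = u*(3*u - 2*v); d F_1 = (0) du + (6*v) dv
  For the y component: f_2(F) = u*(3*u - v); d F_2 = (2*u) du + (0) dv
  For the z component: f_3(F) = 3*u*(u - 2*v); d F_3 = (-v) du + (-u) dv
Combining and collecting du, dv coefficients:
  coeff of du: u*(6*u^2 - 5*u*v + 6*v^2)
  coeff of dv: 3*u*(-u^2 + 8*u*v - 4*v^2)
F^* omega = (u*(6*u^2 - 5*u*v + 6*v^2)) du + (3*u*(-u^2 + 8*u*v - 4*v^2)) dv.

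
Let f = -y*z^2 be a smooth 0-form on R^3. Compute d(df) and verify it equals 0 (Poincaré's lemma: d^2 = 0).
d(df) = 0

Step 1: df = sum_i (∂f/∂x_i) dx_i = (0) dx + (-z^2) dy + (-2*y*z) dz.
Step 2: Apply d again. Using the 1-form formula, the coefficient of dx ∧ dy in d(df) is ∂^2 f/∂x ∂y - ∂^2 f/∂y ∂x = (0) - (0) = 0 (equality of mixed partials for smooth f).
Similarly for dx ∧ dz and dy ∧ dz — all coefficients vanish. So d(df) = 0.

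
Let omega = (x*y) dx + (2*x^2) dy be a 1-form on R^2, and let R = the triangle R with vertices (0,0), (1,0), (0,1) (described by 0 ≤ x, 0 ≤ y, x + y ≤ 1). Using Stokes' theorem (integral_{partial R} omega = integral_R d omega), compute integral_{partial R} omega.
integral_(partial R) omega = 1/2

Stokes: integral_partial_R omega = integral_R d omega with d omega = (∂Q/∂x - ∂P/∂y) dx ∧ dy.
  ∂Q/∂x = 4*x
  ∂P/∂y = x
  integrand = ∂Q/∂x - ∂P/∂y = 3*x.
Integrating over R: integral_0^1 integral_0^{1-x} (3*x) dy dx = 1/2.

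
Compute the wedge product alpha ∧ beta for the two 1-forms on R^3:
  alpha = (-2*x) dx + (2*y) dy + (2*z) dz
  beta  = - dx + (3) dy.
alpha ∧ beta = (-6*x + 2*y) dx ∧ dy + (2*z) dx ∧ dz + (-6*z) dy ∧ dz

Distribute the wedge, using dx_i ∧ dx_j = -dx_j ∧ dx_i and dx_i ∧ dx_i = 0. For each pair (i, j) with i < j, the coefficient of dx_i ∧ dx_j in alpha ∧ beta is (alpha_i * beta_j - alpha_j * beta_i). Collecting: alpha ∧ beta = (-6*x + 2*y) dx ∧ dy + (2*z) dx ∧ dz + (-6*z) dy ∧ dz.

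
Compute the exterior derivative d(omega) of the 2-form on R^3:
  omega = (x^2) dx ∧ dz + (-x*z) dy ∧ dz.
d(omega) = (-z) dx ∧ dy ∧ dz

For a 2-form omega = sum_{i<j} g_{ij} dx_i ∧ dx_j, the exterior derivative is
  d(omega) = sum_{i<j} d(g_{ij}) ∧ dx_i ∧ dx_j = sum_{i<j, k} (∂g_{ij}/∂x_k) dx_k ∧ dx_i ∧ dx_j.
Expand each term, using dx_k ∧ dx_i ∧ dx_j = sgn(permutation) dx_{(a)} ∧ dx_{(b)} ∧ dx_{(c)} with (a < b < c) sorted:
  d(-x*z) includes (∂/∂x)(-x*z) dx = (-z) dx, which multiplied by dy ∧ dz gives (-z) dx ∧ dy ∧ dz
Collecting like 3-forms: d(omega) = (-z) dx ∧ dy ∧ dz.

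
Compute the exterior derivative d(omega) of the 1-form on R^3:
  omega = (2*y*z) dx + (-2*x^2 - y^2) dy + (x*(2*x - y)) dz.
d(omega) = (-4*x - 2*z) dx ∧ dy + (4*x - 3*y) dx ∧ dz + (-x) dy ∧ dz

For a 1-form omega = sum_i f_i dx_i, the exterior derivative is
  d(omega) = sum_{i < j} (∂f_j/∂x_i - ∂f_i/∂x_j) dx_i ∧ dx_j.
  coefficient of dx ∧ dy: ∂f_2/∂x - ∂f_1/∂y = ∂(-2*x^2 - y^2)/∂x - ∂(2*y*z)/∂y = -4*x - 2*z
  coefficient of dx ∧ dz: ∂f_3/∂x - ∂f_1/∂z = ∂(x*(2*x - y))/∂x - ∂(2*y*z)/∂z = 4*x - 3*y
  coefficient of dy ∧ dz: ∂f_3/∂y - ∂f_2/∂z = ∂(x*(2*x - y))/∂y - ∂(-2*x^2 - y^2)/∂z = -x
Assembling: d(omega) = (-4*x - 2*z) dx ∧ dy + (4*x - 3*y) dx ∧ dz + (-x) dy ∧ dz.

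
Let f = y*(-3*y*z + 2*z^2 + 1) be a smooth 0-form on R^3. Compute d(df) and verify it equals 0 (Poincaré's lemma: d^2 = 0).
d(df) = 0

Step 1: df = sum_i (∂f/∂x_i) dx_i = (0) dx + (-6*y*z + 2*z^2 + 1) dy + (y*(-3*y + 4*z)) dz.
Step 2: Apply d again. Using the 1-form formula, the coefficient of dx ∧ dy in d(df) is ∂^2 f/∂x ∂y - ∂^2 f/∂y ∂x = (0) - (0) = 0 (equality of mixed partials for smooth f).
Similarly for dx ∧ dz and dy ∧ dz — all coefficients vanish. So d(df) = 0.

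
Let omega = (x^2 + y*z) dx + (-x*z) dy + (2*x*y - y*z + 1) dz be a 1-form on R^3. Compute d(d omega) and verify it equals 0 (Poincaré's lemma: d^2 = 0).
d(d omega) = 0

Step 1: d omega = sum_{i<j} (∂f_j/∂x_i - ∂f_i/∂x_j) dx_i ∧ dx_j:
  coeff of dx ∧ dy: -2*z
  coeff of dx ∧ dz: y
  coeff of dy ∧ dz: 3*x - z
Step 2: Apply d again to each 2-form coefficient. The only possible 3-form in R^3 is dx ∧ dy ∧ dz, with coefficient
  ∂(coeff of dy∧dz)/∂x - ∂(coeff of dx∧dz)/∂y + ∂(coeff of dx∧dy)/∂z
  = ∂/∂x (3*x - z) - ∂/∂y (y) + ∂/∂z (-2*z).
Each of these terms simplifies to sums of mixed partials that cancel in pairs. The result is 0 (by equality of mixed partials for smooth functions — Schwarz / Clairaut).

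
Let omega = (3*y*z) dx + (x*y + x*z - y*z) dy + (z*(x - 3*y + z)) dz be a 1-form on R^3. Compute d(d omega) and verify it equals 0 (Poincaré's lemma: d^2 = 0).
d(d omega) = 0

Step 1: d omega = sum_{i<j} (∂f_j/∂x_i - ∂f_i/∂x_j) dx_i ∧ dx_j:
  coeff of dx ∧ dy: y - 2*z
  coeff of dx ∧ dz: -3*y + z
  coeff of dy ∧ dz: -x + y - 3*z
Step 2: Apply d again to each 2-form coefficient. The only possible 3-form in R^3 is dx ∧ dy ∧ dz, with coefficient
  ∂(coeff of dy∧dz)/∂x - ∂(coeff of dx∧dz)/∂y + ∂(coeff of dx∧dy)/∂z
  = ∂/∂x (-x + y - 3*z) - ∂/∂y (-3*y + z) + ∂/∂z (y - 2*z).
Each of these terms simplifies to sums of mixed partials that cancel in pairs. The result is 0 (by equality of mixed partials for smooth functions — Schwarz / Clairaut).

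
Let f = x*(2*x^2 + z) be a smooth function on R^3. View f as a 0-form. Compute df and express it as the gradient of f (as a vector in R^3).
df = (6*x^2 + z) dx + (0) dy + (x) dz; grad f = (6*x^2 + z, 0, x)

For a 0-form f, d f = (∂f/∂x) dx + (∂f/∂y) dy + (∂f/∂z) dz. The components of the vector representation are exactly the entries of grad f in Cartesian coordinates:
  ∂f/∂x = 6*x^2 + z
  ∂f/∂y = 0
  ∂f/∂z = x.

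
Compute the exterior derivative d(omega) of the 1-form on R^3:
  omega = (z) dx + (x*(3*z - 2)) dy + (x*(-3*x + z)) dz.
d(omega) = (3*z - 2) dx ∧ dy + (-6*x + z - 1) dx ∧ dz + (-3*x) dy ∧ dz

For a 1-form omega = sum_i f_i dx_i, the exterior derivative is
  d(omega) = sum_{i < j} (∂f_j/∂x_i - ∂f_i/∂x_j) dx_i ∧ dx_j.
  coefficient of dx ∧ dy: ∂f_2/∂x - ∂f_1/∂y = ∂(x*(3*z - 2))/∂x - ∂(z)/∂y = 3*z - 2
  coefficient of dx ∧ dz: ∂f_3/∂x - ∂f_1/∂z = ∂(x*(-3*x + z))/∂x - ∂(z)/∂z = -6*x + z - 1
  coefficient of dy ∧ dz: ∂f_3/∂y - ∂f_2/∂z = ∂(x*(-3*x + z))/∂y - ∂(x*(3*z - 2))/∂z = -3*x
Assembling: d(omega) = (3*z - 2) dx ∧ dy + (-6*x + z - 1) dx ∧ dz + (-3*x) dy ∧ dz.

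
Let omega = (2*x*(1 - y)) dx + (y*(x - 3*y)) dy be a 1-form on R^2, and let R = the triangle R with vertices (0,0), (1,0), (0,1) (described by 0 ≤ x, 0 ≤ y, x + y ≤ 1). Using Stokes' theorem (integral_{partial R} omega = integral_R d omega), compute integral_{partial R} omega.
integral_(partial R) omega = 1/2

Stokes: integral_partial_R omega = integral_R d omega with d omega = (∂Q/∂x - ∂P/∂y) dx ∧ dy.
  ∂Q/∂x = y
  ∂P/∂y = -2*x
  integrand = ∂Q/∂x - ∂P/∂y = 2*x + y.
Integrating over R: integral_0^1 integral_0^{1-x} (2*x + y) dy dx = 1/2.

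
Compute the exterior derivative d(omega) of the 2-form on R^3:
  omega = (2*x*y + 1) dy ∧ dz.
d(omega) = (2*y) dx ∧ dy ∧ dz

For a 2-form omega = sum_{i<j} g_{ij} dx_i ∧ dx_j, the exterior derivative is
  d(omega) = sum_{i<j} d(g_{ij}) ∧ dx_i ∧ dx_j = sum_{i<j, k} (∂g_{ij}/∂x_k) dx_k ∧ dx_i ∧ dx_j.
Expand each term, using dx_k ∧ dx_i ∧ dx_j = sgn(permutation) dx_{(a)} ∧ dx_{(b)} ∧ dx_{(c)} with (a < b < c) sorted:
  d(2*x*y + 1) includes (∂/∂x)(2*x*y + 1) dx = (2*y) dx, which multiplied by dy ∧ dz gives (2*y) dx ∧ dy ∧ dz
Collecting like 3-forms: d(omega) = (2*y) dx ∧ dy ∧ dz.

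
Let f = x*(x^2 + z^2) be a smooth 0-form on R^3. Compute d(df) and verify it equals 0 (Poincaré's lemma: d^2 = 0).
d(df) = 0

Step 1: df = sum_i (∂f/∂x_i) dx_i = (3*x^2 + z^2) dx + (0) dy + (2*x*z) dz.
Step 2: Apply d again. Using the 1-form formula, the coefficient of dx ∧ dy in d(df) is ∂^2 f/∂x ∂y - ∂^2 f/∂y ∂x = (0) - (0) = 0 (equality of mixed partials for smooth f).
Similarly for dx ∧ dz and dy ∧ dz — all coefficients vanish. So d(df) = 0.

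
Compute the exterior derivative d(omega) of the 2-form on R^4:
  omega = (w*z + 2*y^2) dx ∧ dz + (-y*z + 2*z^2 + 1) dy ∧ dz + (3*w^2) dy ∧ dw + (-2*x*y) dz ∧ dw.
d(omega) = (-4*y) dx ∧ dy ∧ dz + (-2*y + z) dx ∧ dz ∧ dw + (-2*x) dy ∧ dz ∧ dw

For a 2-form omega = sum_{i<j} g_{ij} dx_i ∧ dx_j, the exterior derivative is
  d(omega) = sum_{i<j} d(g_{ij}) ∧ dx_i ∧ dx_j = sum_{i<j, k} (∂g_{ij}/∂x_k) dx_k ∧ dx_i ∧ dx_j.
Expand each term, using dx_k ∧ dx_i ∧ dx_j = sgn(permutation) dx_{(a)} ∧ dx_{(b)} ∧ dx_{(c)} with (a < b < c) sorted:
  d(w*z + 2*y^2) includes (∂/∂y)(w*z + 2*y^2) dy = (4*y) dy, which multiplied by dx ∧ dz gives (-4*y) dx ∧ dy ∧ dz
  d(w*z + 2*y^2) includes (∂/∂w)(w*z + 2*y^2) dw = (z) dw, which multiplied by dx ∧ dz gives (z) dx ∧ dz ∧ dw
  d(-2*x*y) includes (∂/∂x)(-2*x*y) dx = (-2*y) dx, which multiplied by dz ∧ dw gives (-2*y) dx ∧ dz ∧ dw
  d(-2*x*y) includes (∂/∂y)(-2*x*y) dy = (-2*x) dy, which multiplied by dz ∧ dw gives (-2*x) dy ∧ dz ∧ dw
Collecting like 3-forms: d(omega) = (-4*y) dx ∧ dy ∧ dz + (-2*y + z) dx ∧ dz ∧ dw + (-2*x) dy ∧ dz ∧ dw.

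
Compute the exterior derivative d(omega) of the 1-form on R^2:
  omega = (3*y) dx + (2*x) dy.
d(omega) = (-1) dx ∧ dy

For a 1-form omega = sum_i f_i dx_i, the exterior derivative is
  d(omega) = sum_{i < j} (∂f_j/∂x_i - ∂f_i/∂x_j) dx_i ∧ dx_j.
  coefficient of dx ∧ dy: ∂f_2/∂x - ∂f_1/∂y = ∂(2*x)/∂x - ∂(3*y)/∂y = -1
Assembling: d(omega) = (-1) dx ∧ dy.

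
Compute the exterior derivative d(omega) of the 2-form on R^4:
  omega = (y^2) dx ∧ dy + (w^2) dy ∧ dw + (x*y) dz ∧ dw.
d(omega) = (y) dx ∧ dz ∧ dw + (x) dy ∧ dz ∧ dw

For a 2-form omega = sum_{i<j} g_{ij} dx_i ∧ dx_j, the exterior derivative is
  d(omega) = sum_{i<j} d(g_{ij}) ∧ dx_i ∧ dx_j = sum_{i<j, k} (∂g_{ij}/∂x_k) dx_k ∧ dx_i ∧ dx_j.
Expand each term, using dx_k ∧ dx_i ∧ dx_j = sgn(permutation) dx_{(a)} ∧ dx_{(b)} ∧ dx_{(c)} with (a < b < c) sorted:
  d(x*y) includes (∂/∂x)(x*y) dx = (y) dx, which multiplied by dz ∧ dw gives (y) dx ∧ dz ∧ dw
  d(x*y) includes (∂/∂y)(x*y) dy = (x) dy, which multiplied by dz ∧ dw gives (x) dy ∧ dz ∧ dw
Collecting like 3-forms: d(omega) = (y) dx ∧ dz ∧ dw + (x) dy ∧ dz ∧ dw.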